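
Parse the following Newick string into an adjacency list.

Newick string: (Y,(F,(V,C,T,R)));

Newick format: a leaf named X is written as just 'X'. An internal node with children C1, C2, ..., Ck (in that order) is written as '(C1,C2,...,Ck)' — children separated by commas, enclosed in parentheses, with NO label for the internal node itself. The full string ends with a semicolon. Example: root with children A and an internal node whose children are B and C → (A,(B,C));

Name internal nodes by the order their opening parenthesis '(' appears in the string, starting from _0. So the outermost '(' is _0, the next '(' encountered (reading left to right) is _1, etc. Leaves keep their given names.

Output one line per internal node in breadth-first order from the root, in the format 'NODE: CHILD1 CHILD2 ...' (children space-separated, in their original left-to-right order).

Input: (Y,(F,(V,C,T,R)));
Scanning left-to-right, naming '(' by encounter order:
  pos 0: '(' -> open internal node _0 (depth 1)
  pos 3: '(' -> open internal node _1 (depth 2)
  pos 6: '(' -> open internal node _2 (depth 3)
  pos 14: ')' -> close internal node _2 (now at depth 2)
  pos 15: ')' -> close internal node _1 (now at depth 1)
  pos 16: ')' -> close internal node _0 (now at depth 0)
Total internal nodes: 3
BFS adjacency from root:
  _0: Y _1
  _1: F _2
  _2: V C T R

Answer: _0: Y _1
_1: F _2
_2: V C T R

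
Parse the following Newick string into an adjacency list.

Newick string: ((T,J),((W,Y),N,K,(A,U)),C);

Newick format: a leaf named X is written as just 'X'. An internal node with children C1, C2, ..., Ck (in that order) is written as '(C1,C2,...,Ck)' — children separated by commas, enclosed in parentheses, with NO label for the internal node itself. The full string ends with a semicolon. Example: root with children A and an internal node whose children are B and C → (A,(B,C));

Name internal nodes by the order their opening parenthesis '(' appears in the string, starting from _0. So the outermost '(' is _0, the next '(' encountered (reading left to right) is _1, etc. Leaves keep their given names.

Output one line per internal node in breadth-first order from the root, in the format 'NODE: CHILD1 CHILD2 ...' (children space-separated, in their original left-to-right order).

Input: ((T,J),((W,Y),N,K,(A,U)),C);
Scanning left-to-right, naming '(' by encounter order:
  pos 0: '(' -> open internal node _0 (depth 1)
  pos 1: '(' -> open internal node _1 (depth 2)
  pos 5: ')' -> close internal node _1 (now at depth 1)
  pos 7: '(' -> open internal node _2 (depth 2)
  pos 8: '(' -> open internal node _3 (depth 3)
  pos 12: ')' -> close internal node _3 (now at depth 2)
  pos 18: '(' -> open internal node _4 (depth 3)
  pos 22: ')' -> close internal node _4 (now at depth 2)
  pos 23: ')' -> close internal node _2 (now at depth 1)
  pos 26: ')' -> close internal node _0 (now at depth 0)
Total internal nodes: 5
BFS adjacency from root:
  _0: _1 _2 C
  _1: T J
  _2: _3 N K _4
  _3: W Y
  _4: A U

Answer: _0: _1 _2 C
_1: T J
_2: _3 N K _4
_3: W Y
_4: A U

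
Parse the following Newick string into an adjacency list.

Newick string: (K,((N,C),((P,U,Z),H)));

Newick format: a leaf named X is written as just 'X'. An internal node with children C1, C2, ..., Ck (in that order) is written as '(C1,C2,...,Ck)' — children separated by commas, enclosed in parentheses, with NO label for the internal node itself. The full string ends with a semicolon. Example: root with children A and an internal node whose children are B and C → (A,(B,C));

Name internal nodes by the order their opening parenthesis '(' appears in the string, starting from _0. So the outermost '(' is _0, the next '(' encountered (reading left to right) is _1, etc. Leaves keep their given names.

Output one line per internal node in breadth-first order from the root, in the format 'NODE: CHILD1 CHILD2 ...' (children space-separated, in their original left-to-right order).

Answer: _0: K _1
_1: _2 _3
_2: N C
_3: _4 H
_4: P U Z

Derivation:
Input: (K,((N,C),((P,U,Z),H)));
Scanning left-to-right, naming '(' by encounter order:
  pos 0: '(' -> open internal node _0 (depth 1)
  pos 3: '(' -> open internal node _1 (depth 2)
  pos 4: '(' -> open internal node _2 (depth 3)
  pos 8: ')' -> close internal node _2 (now at depth 2)
  pos 10: '(' -> open internal node _3 (depth 3)
  pos 11: '(' -> open internal node _4 (depth 4)
  pos 17: ')' -> close internal node _4 (now at depth 3)
  pos 20: ')' -> close internal node _3 (now at depth 2)
  pos 21: ')' -> close internal node _1 (now at depth 1)
  pos 22: ')' -> close internal node _0 (now at depth 0)
Total internal nodes: 5
BFS adjacency from root:
  _0: K _1
  _1: _2 _3
  _2: N C
  _3: _4 H
  _4: P U Z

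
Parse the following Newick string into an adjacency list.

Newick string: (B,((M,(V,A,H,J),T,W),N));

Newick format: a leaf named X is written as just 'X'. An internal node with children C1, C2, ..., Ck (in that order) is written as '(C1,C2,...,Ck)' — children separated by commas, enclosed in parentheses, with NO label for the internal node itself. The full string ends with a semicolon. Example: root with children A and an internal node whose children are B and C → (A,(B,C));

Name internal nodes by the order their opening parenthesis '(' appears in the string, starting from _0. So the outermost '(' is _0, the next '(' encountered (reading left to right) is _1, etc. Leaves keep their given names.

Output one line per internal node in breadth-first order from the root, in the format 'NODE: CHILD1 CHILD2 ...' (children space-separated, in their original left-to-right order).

Input: (B,((M,(V,A,H,J),T,W),N));
Scanning left-to-right, naming '(' by encounter order:
  pos 0: '(' -> open internal node _0 (depth 1)
  pos 3: '(' -> open internal node _1 (depth 2)
  pos 4: '(' -> open internal node _2 (depth 3)
  pos 7: '(' -> open internal node _3 (depth 4)
  pos 15: ')' -> close internal node _3 (now at depth 3)
  pos 20: ')' -> close internal node _2 (now at depth 2)
  pos 23: ')' -> close internal node _1 (now at depth 1)
  pos 24: ')' -> close internal node _0 (now at depth 0)
Total internal nodes: 4
BFS adjacency from root:
  _0: B _1
  _1: _2 N
  _2: M _3 T W
  _3: V A H J

Answer: _0: B _1
_1: _2 N
_2: M _3 T W
_3: V A H J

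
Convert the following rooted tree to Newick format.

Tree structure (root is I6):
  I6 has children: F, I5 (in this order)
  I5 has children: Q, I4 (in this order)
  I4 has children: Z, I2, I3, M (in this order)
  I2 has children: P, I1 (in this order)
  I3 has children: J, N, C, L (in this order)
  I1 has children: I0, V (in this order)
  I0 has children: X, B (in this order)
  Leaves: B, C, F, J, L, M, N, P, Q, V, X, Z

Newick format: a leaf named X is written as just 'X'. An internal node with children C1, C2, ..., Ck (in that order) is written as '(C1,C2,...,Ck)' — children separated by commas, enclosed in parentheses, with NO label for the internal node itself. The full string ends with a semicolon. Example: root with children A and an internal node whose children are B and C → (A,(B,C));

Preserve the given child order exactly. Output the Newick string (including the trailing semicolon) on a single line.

Answer: (F,(Q,(Z,(P,((X,B),V)),(J,N,C,L),M)));

Derivation:
internal I6 with children ['F', 'I5']
  leaf 'F' → 'F'
  internal I5 with children ['Q', 'I4']
    leaf 'Q' → 'Q'
    internal I4 with children ['Z', 'I2', 'I3', 'M']
      leaf 'Z' → 'Z'
      internal I2 with children ['P', 'I1']
        leaf 'P' → 'P'
        internal I1 with children ['I0', 'V']
          internal I0 with children ['X', 'B']
            leaf 'X' → 'X'
            leaf 'B' → 'B'
          → '(X,B)'
          leaf 'V' → 'V'
        → '((X,B),V)'
      → '(P,((X,B),V))'
      internal I3 with children ['J', 'N', 'C', 'L']
        leaf 'J' → 'J'
        leaf 'N' → 'N'
        leaf 'C' → 'C'
        leaf 'L' → 'L'
      → '(J,N,C,L)'
      leaf 'M' → 'M'
    → '(Z,(P,((X,B),V)),(J,N,C,L),M)'
  → '(Q,(Z,(P,((X,B),V)),(J,N,C,L),M))'
→ '(F,(Q,(Z,(P,((X,B),V)),(J,N,C,L),M)))'
Final: (F,(Q,(Z,(P,((X,B),V)),(J,N,C,L),M)));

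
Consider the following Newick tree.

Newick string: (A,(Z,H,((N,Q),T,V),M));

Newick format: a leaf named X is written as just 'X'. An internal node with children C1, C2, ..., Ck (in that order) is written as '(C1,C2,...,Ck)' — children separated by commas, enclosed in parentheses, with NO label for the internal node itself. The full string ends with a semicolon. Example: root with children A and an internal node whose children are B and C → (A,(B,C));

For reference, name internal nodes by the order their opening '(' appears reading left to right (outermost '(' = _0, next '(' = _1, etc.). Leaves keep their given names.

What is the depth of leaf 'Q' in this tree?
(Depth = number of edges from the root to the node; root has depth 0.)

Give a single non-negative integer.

Answer: 4

Derivation:
Newick: (A,(Z,H,((N,Q),T,V),M));
Naming internals by '(' encounter order: outermost '(' = _0, next = _1, ...
Query node: Q
Path from root: _0 -> _1 -> _2 -> _3 -> Q
Depth of Q: 4 (number of edges from root)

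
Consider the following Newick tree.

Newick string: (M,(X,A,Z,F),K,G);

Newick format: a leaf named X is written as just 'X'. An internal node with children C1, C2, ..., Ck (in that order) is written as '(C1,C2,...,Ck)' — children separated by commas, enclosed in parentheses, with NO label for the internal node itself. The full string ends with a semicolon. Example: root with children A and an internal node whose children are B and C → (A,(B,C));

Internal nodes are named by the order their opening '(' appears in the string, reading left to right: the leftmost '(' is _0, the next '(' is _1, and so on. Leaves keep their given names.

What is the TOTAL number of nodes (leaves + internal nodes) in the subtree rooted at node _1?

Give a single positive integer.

Newick: (M,(X,A,Z,F),K,G);
Locate _1: it is the '(' at position 3 (the 2nd '(' reading left to right).
Query: subtree rooted at _1
_1: subtree_size = 1 + 4
  X: subtree_size = 1 + 0
  A: subtree_size = 1 + 0
  Z: subtree_size = 1 + 0
  F: subtree_size = 1 + 0
Total subtree size of _1: 5

Answer: 5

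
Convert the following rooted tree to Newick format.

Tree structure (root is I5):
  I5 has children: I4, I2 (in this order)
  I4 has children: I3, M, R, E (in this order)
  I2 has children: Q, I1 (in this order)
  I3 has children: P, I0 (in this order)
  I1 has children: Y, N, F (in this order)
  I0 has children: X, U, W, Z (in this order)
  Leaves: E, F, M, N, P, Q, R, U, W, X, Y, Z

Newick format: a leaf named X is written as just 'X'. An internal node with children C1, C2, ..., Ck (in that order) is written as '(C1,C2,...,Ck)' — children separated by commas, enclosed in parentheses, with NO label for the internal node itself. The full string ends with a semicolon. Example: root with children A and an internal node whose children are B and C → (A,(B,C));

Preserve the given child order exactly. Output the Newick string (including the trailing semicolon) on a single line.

Answer: (((P,(X,U,W,Z)),M,R,E),(Q,(Y,N,F)));

Derivation:
internal I5 with children ['I4', 'I2']
  internal I4 with children ['I3', 'M', 'R', 'E']
    internal I3 with children ['P', 'I0']
      leaf 'P' → 'P'
      internal I0 with children ['X', 'U', 'W', 'Z']
        leaf 'X' → 'X'
        leaf 'U' → 'U'
        leaf 'W' → 'W'
        leaf 'Z' → 'Z'
      → '(X,U,W,Z)'
    → '(P,(X,U,W,Z))'
    leaf 'M' → 'M'
    leaf 'R' → 'R'
    leaf 'E' → 'E'
  → '((P,(X,U,W,Z)),M,R,E)'
  internal I2 with children ['Q', 'I1']
    leaf 'Q' → 'Q'
    internal I1 with children ['Y', 'N', 'F']
      leaf 'Y' → 'Y'
      leaf 'N' → 'N'
      leaf 'F' → 'F'
    → '(Y,N,F)'
  → '(Q,(Y,N,F))'
→ '(((P,(X,U,W,Z)),M,R,E),(Q,(Y,N,F)))'
Final: (((P,(X,U,W,Z)),M,R,E),(Q,(Y,N,F)));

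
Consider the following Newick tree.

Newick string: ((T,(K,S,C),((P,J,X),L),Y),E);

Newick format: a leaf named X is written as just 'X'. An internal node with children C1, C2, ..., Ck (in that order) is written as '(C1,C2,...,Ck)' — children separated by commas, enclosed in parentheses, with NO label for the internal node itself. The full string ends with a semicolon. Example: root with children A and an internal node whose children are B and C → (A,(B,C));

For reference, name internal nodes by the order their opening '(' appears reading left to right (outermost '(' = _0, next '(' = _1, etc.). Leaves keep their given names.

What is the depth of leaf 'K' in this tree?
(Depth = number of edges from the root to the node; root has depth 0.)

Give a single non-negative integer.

Answer: 3

Derivation:
Newick: ((T,(K,S,C),((P,J,X),L),Y),E);
Naming internals by '(' encounter order: outermost '(' = _0, next = _1, ...
Query node: K
Path from root: _0 -> _1 -> _2 -> K
Depth of K: 3 (number of edges from root)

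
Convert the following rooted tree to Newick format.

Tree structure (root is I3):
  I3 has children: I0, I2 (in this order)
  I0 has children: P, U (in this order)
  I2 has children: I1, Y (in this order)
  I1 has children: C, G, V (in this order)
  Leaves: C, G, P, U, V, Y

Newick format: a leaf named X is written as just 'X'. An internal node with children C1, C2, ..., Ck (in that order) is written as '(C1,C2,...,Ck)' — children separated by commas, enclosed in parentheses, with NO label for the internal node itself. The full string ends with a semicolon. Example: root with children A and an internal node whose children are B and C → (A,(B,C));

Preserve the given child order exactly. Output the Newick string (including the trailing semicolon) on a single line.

internal I3 with children ['I0', 'I2']
  internal I0 with children ['P', 'U']
    leaf 'P' → 'P'
    leaf 'U' → 'U'
  → '(P,U)'
  internal I2 with children ['I1', 'Y']
    internal I1 with children ['C', 'G', 'V']
      leaf 'C' → 'C'
      leaf 'G' → 'G'
      leaf 'V' → 'V'
    → '(C,G,V)'
    leaf 'Y' → 'Y'
  → '((C,G,V),Y)'
→ '((P,U),((C,G,V),Y))'
Final: ((P,U),((C,G,V),Y));

Answer: ((P,U),((C,G,V),Y));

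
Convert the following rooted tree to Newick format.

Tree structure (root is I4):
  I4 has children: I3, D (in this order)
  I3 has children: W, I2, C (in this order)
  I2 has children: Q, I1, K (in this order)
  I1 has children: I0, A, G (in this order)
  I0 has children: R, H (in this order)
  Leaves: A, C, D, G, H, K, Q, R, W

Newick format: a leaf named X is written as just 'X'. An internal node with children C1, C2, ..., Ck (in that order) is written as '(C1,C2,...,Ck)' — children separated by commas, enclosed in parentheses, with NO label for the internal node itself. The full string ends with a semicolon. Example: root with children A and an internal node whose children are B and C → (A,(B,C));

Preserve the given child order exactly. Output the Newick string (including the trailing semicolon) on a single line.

internal I4 with children ['I3', 'D']
  internal I3 with children ['W', 'I2', 'C']
    leaf 'W' → 'W'
    internal I2 with children ['Q', 'I1', 'K']
      leaf 'Q' → 'Q'
      internal I1 with children ['I0', 'A', 'G']
        internal I0 with children ['R', 'H']
          leaf 'R' → 'R'
          leaf 'H' → 'H'
        → '(R,H)'
        leaf 'A' → 'A'
        leaf 'G' → 'G'
      → '((R,H),A,G)'
      leaf 'K' → 'K'
    → '(Q,((R,H),A,G),K)'
    leaf 'C' → 'C'
  → '(W,(Q,((R,H),A,G),K),C)'
  leaf 'D' → 'D'
→ '((W,(Q,((R,H),A,G),K),C),D)'
Final: ((W,(Q,((R,H),A,G),K),C),D);

Answer: ((W,(Q,((R,H),A,G),K),C),D);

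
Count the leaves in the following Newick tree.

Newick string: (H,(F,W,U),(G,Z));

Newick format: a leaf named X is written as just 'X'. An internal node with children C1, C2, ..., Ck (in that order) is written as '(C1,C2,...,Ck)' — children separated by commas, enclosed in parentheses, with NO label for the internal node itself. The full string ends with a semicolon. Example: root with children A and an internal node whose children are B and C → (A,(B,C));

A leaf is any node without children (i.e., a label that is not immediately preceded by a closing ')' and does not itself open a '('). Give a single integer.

Newick: (H,(F,W,U),(G,Z));
Scan left-to-right; a leaf is any maximal label run not followed by '(':
  pos 1: leaf 'H' → count = 1
  pos 4: leaf 'F' → count = 2
  pos 6: leaf 'W' → count = 3
  pos 8: leaf 'U' → count = 4
  pos 12: leaf 'G' → count = 5
  pos 14: leaf 'Z' → count = 6
Total leaves: 6

Answer: 6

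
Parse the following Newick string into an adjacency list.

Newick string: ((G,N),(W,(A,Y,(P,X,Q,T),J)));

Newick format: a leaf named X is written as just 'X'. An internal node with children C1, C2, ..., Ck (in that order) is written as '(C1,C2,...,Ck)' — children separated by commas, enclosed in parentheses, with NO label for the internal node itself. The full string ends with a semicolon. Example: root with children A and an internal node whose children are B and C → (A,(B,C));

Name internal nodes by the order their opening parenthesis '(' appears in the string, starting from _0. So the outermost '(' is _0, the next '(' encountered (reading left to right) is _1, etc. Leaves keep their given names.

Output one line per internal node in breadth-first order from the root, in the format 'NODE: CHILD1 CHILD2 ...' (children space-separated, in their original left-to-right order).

Input: ((G,N),(W,(A,Y,(P,X,Q,T),J)));
Scanning left-to-right, naming '(' by encounter order:
  pos 0: '(' -> open internal node _0 (depth 1)
  pos 1: '(' -> open internal node _1 (depth 2)
  pos 5: ')' -> close internal node _1 (now at depth 1)
  pos 7: '(' -> open internal node _2 (depth 2)
  pos 10: '(' -> open internal node _3 (depth 3)
  pos 15: '(' -> open internal node _4 (depth 4)
  pos 23: ')' -> close internal node _4 (now at depth 3)
  pos 26: ')' -> close internal node _3 (now at depth 2)
  pos 27: ')' -> close internal node _2 (now at depth 1)
  pos 28: ')' -> close internal node _0 (now at depth 0)
Total internal nodes: 5
BFS adjacency from root:
  _0: _1 _2
  _1: G N
  _2: W _3
  _3: A Y _4 J
  _4: P X Q T

Answer: _0: _1 _2
_1: G N
_2: W _3
_3: A Y _4 J
_4: P X Q T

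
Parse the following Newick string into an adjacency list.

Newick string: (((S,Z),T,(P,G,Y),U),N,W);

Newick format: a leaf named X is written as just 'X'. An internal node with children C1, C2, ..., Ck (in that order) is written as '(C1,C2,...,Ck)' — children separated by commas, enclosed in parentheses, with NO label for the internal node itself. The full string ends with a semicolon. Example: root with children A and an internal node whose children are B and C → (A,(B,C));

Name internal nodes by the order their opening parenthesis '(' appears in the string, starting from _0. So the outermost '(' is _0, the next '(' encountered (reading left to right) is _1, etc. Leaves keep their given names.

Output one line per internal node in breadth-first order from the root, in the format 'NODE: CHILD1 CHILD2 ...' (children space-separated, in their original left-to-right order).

Answer: _0: _1 N W
_1: _2 T _3 U
_2: S Z
_3: P G Y

Derivation:
Input: (((S,Z),T,(P,G,Y),U),N,W);
Scanning left-to-right, naming '(' by encounter order:
  pos 0: '(' -> open internal node _0 (depth 1)
  pos 1: '(' -> open internal node _1 (depth 2)
  pos 2: '(' -> open internal node _2 (depth 3)
  pos 6: ')' -> close internal node _2 (now at depth 2)
  pos 10: '(' -> open internal node _3 (depth 3)
  pos 16: ')' -> close internal node _3 (now at depth 2)
  pos 19: ')' -> close internal node _1 (now at depth 1)
  pos 24: ')' -> close internal node _0 (now at depth 0)
Total internal nodes: 4
BFS adjacency from root:
  _0: _1 N W
  _1: _2 T _3 U
  _2: S Z
  _3: P G Y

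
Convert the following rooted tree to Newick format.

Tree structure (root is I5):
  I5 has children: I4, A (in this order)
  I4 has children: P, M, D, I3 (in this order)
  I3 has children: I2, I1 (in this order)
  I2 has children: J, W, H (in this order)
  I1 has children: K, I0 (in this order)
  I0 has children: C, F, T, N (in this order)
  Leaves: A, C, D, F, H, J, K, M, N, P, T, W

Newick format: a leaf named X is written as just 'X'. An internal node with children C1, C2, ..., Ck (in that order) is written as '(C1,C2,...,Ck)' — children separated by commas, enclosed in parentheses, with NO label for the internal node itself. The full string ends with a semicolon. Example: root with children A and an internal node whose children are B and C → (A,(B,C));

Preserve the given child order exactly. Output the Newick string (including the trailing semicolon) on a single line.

internal I5 with children ['I4', 'A']
  internal I4 with children ['P', 'M', 'D', 'I3']
    leaf 'P' → 'P'
    leaf 'M' → 'M'
    leaf 'D' → 'D'
    internal I3 with children ['I2', 'I1']
      internal I2 with children ['J', 'W', 'H']
        leaf 'J' → 'J'
        leaf 'W' → 'W'
        leaf 'H' → 'H'
      → '(J,W,H)'
      internal I1 with children ['K', 'I0']
        leaf 'K' → 'K'
        internal I0 with children ['C', 'F', 'T', 'N']
          leaf 'C' → 'C'
          leaf 'F' → 'F'
          leaf 'T' → 'T'
          leaf 'N' → 'N'
        → '(C,F,T,N)'
      → '(K,(C,F,T,N))'
    → '((J,W,H),(K,(C,F,T,N)))'
  → '(P,M,D,((J,W,H),(K,(C,F,T,N))))'
  leaf 'A' → 'A'
→ '((P,M,D,((J,W,H),(K,(C,F,T,N)))),A)'
Final: ((P,M,D,((J,W,H),(K,(C,F,T,N)))),A);

Answer: ((P,M,D,((J,W,H),(K,(C,F,T,N)))),A);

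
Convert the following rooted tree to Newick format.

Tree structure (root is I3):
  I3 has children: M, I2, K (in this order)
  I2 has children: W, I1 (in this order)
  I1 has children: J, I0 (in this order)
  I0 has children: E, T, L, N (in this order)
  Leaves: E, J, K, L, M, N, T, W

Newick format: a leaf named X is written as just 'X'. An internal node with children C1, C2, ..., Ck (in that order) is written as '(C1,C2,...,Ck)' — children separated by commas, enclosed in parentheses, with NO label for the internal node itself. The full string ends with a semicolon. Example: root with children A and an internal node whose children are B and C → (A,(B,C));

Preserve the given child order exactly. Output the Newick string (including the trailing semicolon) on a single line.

internal I3 with children ['M', 'I2', 'K']
  leaf 'M' → 'M'
  internal I2 with children ['W', 'I1']
    leaf 'W' → 'W'
    internal I1 with children ['J', 'I0']
      leaf 'J' → 'J'
      internal I0 with children ['E', 'T', 'L', 'N']
        leaf 'E' → 'E'
        leaf 'T' → 'T'
        leaf 'L' → 'L'
        leaf 'N' → 'N'
      → '(E,T,L,N)'
    → '(J,(E,T,L,N))'
  → '(W,(J,(E,T,L,N)))'
  leaf 'K' → 'K'
→ '(M,(W,(J,(E,T,L,N))),K)'
Final: (M,(W,(J,(E,T,L,N))),K);

Answer: (M,(W,(J,(E,T,L,N))),K);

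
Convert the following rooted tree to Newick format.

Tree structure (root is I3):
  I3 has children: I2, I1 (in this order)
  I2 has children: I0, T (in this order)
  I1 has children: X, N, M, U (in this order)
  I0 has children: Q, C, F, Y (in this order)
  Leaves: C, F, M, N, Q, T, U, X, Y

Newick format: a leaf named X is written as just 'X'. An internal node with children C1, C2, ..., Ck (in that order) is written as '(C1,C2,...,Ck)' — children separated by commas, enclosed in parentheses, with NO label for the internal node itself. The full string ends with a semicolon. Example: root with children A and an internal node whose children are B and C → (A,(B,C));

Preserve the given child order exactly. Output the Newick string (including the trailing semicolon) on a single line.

Answer: (((Q,C,F,Y),T),(X,N,M,U));

Derivation:
internal I3 with children ['I2', 'I1']
  internal I2 with children ['I0', 'T']
    internal I0 with children ['Q', 'C', 'F', 'Y']
      leaf 'Q' → 'Q'
      leaf 'C' → 'C'
      leaf 'F' → 'F'
      leaf 'Y' → 'Y'
    → '(Q,C,F,Y)'
    leaf 'T' → 'T'
  → '((Q,C,F,Y),T)'
  internal I1 with children ['X', 'N', 'M', 'U']
    leaf 'X' → 'X'
    leaf 'N' → 'N'
    leaf 'M' → 'M'
    leaf 'U' → 'U'
  → '(X,N,M,U)'
→ '(((Q,C,F,Y),T),(X,N,M,U))'
Final: (((Q,C,F,Y),T),(X,N,M,U));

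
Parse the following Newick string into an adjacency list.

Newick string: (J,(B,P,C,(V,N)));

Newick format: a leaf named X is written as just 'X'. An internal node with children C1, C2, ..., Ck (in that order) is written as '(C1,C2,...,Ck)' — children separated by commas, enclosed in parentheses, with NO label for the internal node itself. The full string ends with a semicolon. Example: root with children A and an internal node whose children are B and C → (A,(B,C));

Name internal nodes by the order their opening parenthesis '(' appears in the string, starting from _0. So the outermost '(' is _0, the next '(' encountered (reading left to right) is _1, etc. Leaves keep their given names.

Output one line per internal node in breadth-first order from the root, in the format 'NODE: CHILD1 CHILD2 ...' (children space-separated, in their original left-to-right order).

Input: (J,(B,P,C,(V,N)));
Scanning left-to-right, naming '(' by encounter order:
  pos 0: '(' -> open internal node _0 (depth 1)
  pos 3: '(' -> open internal node _1 (depth 2)
  pos 10: '(' -> open internal node _2 (depth 3)
  pos 14: ')' -> close internal node _2 (now at depth 2)
  pos 15: ')' -> close internal node _1 (now at depth 1)
  pos 16: ')' -> close internal node _0 (now at depth 0)
Total internal nodes: 3
BFS adjacency from root:
  _0: J _1
  _1: B P C _2
  _2: V N

Answer: _0: J _1
_1: B P C _2
_2: V N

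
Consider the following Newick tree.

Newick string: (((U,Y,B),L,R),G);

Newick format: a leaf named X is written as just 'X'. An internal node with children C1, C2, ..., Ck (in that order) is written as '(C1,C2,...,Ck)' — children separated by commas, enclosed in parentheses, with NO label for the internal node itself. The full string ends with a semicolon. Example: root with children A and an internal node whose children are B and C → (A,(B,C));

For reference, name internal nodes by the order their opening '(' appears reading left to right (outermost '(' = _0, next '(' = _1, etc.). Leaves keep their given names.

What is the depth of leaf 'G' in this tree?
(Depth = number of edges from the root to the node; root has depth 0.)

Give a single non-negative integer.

Answer: 1

Derivation:
Newick: (((U,Y,B),L,R),G);
Naming internals by '(' encounter order: outermost '(' = _0, next = _1, ...
Query node: G
Path from root: _0 -> G
Depth of G: 1 (number of edges from root)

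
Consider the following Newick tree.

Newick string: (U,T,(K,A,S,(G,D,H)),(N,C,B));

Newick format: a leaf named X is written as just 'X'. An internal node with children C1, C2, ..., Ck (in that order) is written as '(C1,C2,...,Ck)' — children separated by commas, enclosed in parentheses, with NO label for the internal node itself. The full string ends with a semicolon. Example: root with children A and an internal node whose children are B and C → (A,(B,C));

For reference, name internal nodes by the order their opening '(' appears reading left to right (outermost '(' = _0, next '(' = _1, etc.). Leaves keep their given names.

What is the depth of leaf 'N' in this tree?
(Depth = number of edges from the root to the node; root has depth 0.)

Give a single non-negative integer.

Answer: 2

Derivation:
Newick: (U,T,(K,A,S,(G,D,H)),(N,C,B));
Naming internals by '(' encounter order: outermost '(' = _0, next = _1, ...
Query node: N
Path from root: _0 -> _3 -> N
Depth of N: 2 (number of edges from root)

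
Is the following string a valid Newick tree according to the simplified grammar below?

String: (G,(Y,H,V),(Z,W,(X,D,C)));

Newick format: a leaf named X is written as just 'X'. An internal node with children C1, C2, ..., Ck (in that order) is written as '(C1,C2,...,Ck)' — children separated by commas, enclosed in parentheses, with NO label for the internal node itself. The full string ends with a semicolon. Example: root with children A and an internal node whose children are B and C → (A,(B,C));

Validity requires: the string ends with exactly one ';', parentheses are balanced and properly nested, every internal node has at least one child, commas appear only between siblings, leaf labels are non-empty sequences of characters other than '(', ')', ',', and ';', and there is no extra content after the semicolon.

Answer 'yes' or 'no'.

Input: (G,(Y,H,V),(Z,W,(X,D,C)));
Paren balance: 4 '(' vs 4 ')' OK
Ends with single ';': True
Full parse: OK
Valid: True

Answer: yes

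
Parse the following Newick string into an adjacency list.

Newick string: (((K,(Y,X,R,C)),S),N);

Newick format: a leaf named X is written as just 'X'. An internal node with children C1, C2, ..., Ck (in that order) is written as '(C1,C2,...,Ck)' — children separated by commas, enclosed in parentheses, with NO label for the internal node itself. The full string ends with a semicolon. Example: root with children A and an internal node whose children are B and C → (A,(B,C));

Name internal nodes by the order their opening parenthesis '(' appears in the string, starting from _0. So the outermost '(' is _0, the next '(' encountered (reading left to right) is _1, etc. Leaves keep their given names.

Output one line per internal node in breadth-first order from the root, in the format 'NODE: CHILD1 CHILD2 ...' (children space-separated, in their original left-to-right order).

Input: (((K,(Y,X,R,C)),S),N);
Scanning left-to-right, naming '(' by encounter order:
  pos 0: '(' -> open internal node _0 (depth 1)
  pos 1: '(' -> open internal node _1 (depth 2)
  pos 2: '(' -> open internal node _2 (depth 3)
  pos 5: '(' -> open internal node _3 (depth 4)
  pos 13: ')' -> close internal node _3 (now at depth 3)
  pos 14: ')' -> close internal node _2 (now at depth 2)
  pos 17: ')' -> close internal node _1 (now at depth 1)
  pos 20: ')' -> close internal node _0 (now at depth 0)
Total internal nodes: 4
BFS adjacency from root:
  _0: _1 N
  _1: _2 S
  _2: K _3
  _3: Y X R C

Answer: _0: _1 N
_1: _2 S
_2: K _3
_3: Y X R C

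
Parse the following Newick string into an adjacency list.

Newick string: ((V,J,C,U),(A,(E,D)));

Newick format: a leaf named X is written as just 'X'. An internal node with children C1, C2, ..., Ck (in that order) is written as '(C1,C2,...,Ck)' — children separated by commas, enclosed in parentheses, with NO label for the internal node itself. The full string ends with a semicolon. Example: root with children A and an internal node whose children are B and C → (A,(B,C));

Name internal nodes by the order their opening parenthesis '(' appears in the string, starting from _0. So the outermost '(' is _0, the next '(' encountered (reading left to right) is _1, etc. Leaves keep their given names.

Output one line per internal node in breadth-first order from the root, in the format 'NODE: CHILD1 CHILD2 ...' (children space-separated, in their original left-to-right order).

Input: ((V,J,C,U),(A,(E,D)));
Scanning left-to-right, naming '(' by encounter order:
  pos 0: '(' -> open internal node _0 (depth 1)
  pos 1: '(' -> open internal node _1 (depth 2)
  pos 9: ')' -> close internal node _1 (now at depth 1)
  pos 11: '(' -> open internal node _2 (depth 2)
  pos 14: '(' -> open internal node _3 (depth 3)
  pos 18: ')' -> close internal node _3 (now at depth 2)
  pos 19: ')' -> close internal node _2 (now at depth 1)
  pos 20: ')' -> close internal node _0 (now at depth 0)
Total internal nodes: 4
BFS adjacency from root:
  _0: _1 _2
  _1: V J C U
  _2: A _3
  _3: E D

Answer: _0: _1 _2
_1: V J C U
_2: A _3
_3: E D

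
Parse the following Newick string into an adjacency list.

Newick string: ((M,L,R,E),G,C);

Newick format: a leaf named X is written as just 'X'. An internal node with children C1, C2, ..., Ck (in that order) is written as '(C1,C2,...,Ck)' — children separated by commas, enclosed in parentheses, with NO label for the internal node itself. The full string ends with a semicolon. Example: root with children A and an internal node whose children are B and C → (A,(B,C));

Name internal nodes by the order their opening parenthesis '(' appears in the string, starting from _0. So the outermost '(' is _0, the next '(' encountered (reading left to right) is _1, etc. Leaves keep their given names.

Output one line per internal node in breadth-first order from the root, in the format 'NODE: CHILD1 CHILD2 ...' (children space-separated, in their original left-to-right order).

Input: ((M,L,R,E),G,C);
Scanning left-to-right, naming '(' by encounter order:
  pos 0: '(' -> open internal node _0 (depth 1)
  pos 1: '(' -> open internal node _1 (depth 2)
  pos 9: ')' -> close internal node _1 (now at depth 1)
  pos 14: ')' -> close internal node _0 (now at depth 0)
Total internal nodes: 2
BFS adjacency from root:
  _0: _1 G C
  _1: M L R E

Answer: _0: _1 G C
_1: M L R E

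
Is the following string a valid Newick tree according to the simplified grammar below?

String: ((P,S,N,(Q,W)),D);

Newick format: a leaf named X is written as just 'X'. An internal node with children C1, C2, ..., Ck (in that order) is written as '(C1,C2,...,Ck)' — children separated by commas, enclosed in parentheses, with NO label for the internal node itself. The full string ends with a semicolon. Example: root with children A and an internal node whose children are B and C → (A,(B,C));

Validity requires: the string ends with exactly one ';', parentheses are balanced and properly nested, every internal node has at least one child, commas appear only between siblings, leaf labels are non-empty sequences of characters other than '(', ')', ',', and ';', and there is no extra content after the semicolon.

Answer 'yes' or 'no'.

Answer: yes

Derivation:
Input: ((P,S,N,(Q,W)),D);
Paren balance: 3 '(' vs 3 ')' OK
Ends with single ';': True
Full parse: OK
Valid: True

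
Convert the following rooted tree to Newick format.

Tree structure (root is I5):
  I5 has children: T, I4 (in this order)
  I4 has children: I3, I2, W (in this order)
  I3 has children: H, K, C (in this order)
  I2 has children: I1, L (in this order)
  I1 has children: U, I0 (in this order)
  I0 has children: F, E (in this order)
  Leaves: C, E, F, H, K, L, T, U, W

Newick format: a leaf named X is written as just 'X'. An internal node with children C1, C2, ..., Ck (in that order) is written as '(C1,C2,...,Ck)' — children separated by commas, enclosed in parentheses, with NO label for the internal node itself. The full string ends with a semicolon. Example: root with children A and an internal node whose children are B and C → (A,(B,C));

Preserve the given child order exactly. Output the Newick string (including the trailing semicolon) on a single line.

internal I5 with children ['T', 'I4']
  leaf 'T' → 'T'
  internal I4 with children ['I3', 'I2', 'W']
    internal I3 with children ['H', 'K', 'C']
      leaf 'H' → 'H'
      leaf 'K' → 'K'
      leaf 'C' → 'C'
    → '(H,K,C)'
    internal I2 with children ['I1', 'L']
      internal I1 with children ['U', 'I0']
        leaf 'U' → 'U'
        internal I0 with children ['F', 'E']
          leaf 'F' → 'F'
          leaf 'E' → 'E'
        → '(F,E)'
      → '(U,(F,E))'
      leaf 'L' → 'L'
    → '((U,(F,E)),L)'
    leaf 'W' → 'W'
  → '((H,K,C),((U,(F,E)),L),W)'
→ '(T,((H,K,C),((U,(F,E)),L),W))'
Final: (T,((H,K,C),((U,(F,E)),L),W));

Answer: (T,((H,K,C),((U,(F,E)),L),W));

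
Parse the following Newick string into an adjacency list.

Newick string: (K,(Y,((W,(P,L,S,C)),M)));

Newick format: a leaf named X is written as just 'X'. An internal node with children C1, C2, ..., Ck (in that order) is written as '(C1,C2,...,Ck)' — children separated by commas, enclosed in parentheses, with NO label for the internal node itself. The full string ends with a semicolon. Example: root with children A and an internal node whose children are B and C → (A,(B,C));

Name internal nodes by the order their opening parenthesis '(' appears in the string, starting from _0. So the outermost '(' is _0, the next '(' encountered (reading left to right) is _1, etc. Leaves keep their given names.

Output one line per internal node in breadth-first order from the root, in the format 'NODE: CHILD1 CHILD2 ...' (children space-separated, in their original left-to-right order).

Input: (K,(Y,((W,(P,L,S,C)),M)));
Scanning left-to-right, naming '(' by encounter order:
  pos 0: '(' -> open internal node _0 (depth 1)
  pos 3: '(' -> open internal node _1 (depth 2)
  pos 6: '(' -> open internal node _2 (depth 3)
  pos 7: '(' -> open internal node _3 (depth 4)
  pos 10: '(' -> open internal node _4 (depth 5)
  pos 18: ')' -> close internal node _4 (now at depth 4)
  pos 19: ')' -> close internal node _3 (now at depth 3)
  pos 22: ')' -> close internal node _2 (now at depth 2)
  pos 23: ')' -> close internal node _1 (now at depth 1)
  pos 24: ')' -> close internal node _0 (now at depth 0)
Total internal nodes: 5
BFS adjacency from root:
  _0: K _1
  _1: Y _2
  _2: _3 M
  _3: W _4
  _4: P L S C

Answer: _0: K _1
_1: Y _2
_2: _3 M
_3: W _4
_4: P L S C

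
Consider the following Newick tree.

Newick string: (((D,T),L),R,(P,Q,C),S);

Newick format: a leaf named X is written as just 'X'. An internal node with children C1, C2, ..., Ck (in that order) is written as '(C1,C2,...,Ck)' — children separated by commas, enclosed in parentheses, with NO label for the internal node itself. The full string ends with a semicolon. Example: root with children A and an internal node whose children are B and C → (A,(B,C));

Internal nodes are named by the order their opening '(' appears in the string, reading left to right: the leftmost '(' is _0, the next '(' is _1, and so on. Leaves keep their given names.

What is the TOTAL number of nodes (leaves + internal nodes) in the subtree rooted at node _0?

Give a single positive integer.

Newick: (((D,T),L),R,(P,Q,C),S);
Locate _0: it is the '(' at position 0 (the 1st '(' reading left to right).
Query: subtree rooted at _0
_0: subtree_size = 1 + 11
  _1: subtree_size = 1 + 4
    _2: subtree_size = 1 + 2
      D: subtree_size = 1 + 0
      T: subtree_size = 1 + 0
    L: subtree_size = 1 + 0
  R: subtree_size = 1 + 0
  _3: subtree_size = 1 + 3
    P: subtree_size = 1 + 0
    Q: subtree_size = 1 + 0
    C: subtree_size = 1 + 0
  S: subtree_size = 1 + 0
Total subtree size of _0: 12

Answer: 12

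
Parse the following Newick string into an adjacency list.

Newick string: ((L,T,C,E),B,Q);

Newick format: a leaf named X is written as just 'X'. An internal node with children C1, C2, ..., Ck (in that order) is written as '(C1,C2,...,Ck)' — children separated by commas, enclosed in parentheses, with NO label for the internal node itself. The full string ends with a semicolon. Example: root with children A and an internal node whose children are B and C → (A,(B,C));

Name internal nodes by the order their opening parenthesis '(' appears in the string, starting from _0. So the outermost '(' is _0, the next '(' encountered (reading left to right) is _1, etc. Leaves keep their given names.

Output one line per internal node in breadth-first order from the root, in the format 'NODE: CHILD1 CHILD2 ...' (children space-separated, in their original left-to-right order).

Answer: _0: _1 B Q
_1: L T C E

Derivation:
Input: ((L,T,C,E),B,Q);
Scanning left-to-right, naming '(' by encounter order:
  pos 0: '(' -> open internal node _0 (depth 1)
  pos 1: '(' -> open internal node _1 (depth 2)
  pos 9: ')' -> close internal node _1 (now at depth 1)
  pos 14: ')' -> close internal node _0 (now at depth 0)
Total internal nodes: 2
BFS adjacency from root:
  _0: _1 B Q
  _1: L T C E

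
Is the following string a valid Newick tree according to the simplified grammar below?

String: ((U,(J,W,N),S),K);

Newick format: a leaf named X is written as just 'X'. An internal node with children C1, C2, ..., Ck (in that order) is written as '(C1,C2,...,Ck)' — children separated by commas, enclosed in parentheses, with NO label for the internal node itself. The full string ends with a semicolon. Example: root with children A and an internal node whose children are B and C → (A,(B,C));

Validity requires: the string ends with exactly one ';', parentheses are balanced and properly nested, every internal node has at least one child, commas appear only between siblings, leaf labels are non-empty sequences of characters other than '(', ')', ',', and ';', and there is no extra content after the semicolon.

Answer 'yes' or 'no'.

Input: ((U,(J,W,N),S),K);
Paren balance: 3 '(' vs 3 ')' OK
Ends with single ';': True
Full parse: OK
Valid: True

Answer: yes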